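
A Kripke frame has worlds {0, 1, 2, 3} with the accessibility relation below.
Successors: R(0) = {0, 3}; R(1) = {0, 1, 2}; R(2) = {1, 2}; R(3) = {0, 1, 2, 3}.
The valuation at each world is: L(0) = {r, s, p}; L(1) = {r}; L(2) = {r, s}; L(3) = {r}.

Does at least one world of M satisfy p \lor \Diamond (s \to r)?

Let φ = p \lor \Diamond (s \to r). Evaluate φ at each world:
  0 (successors {0, 3}): φ is true.
  1 (successors {0, 1, 2}): φ is true.
  2 (successors {1, 2}): φ is true.
  3 (successors {0, 1, 2, 3}): φ is true.
Detail at 0 (witness):
  At 0: p is true, \Diamond (s \to r) is true, so p \lor \Diamond (s \to r) is true.
    At 0: \Diamond (s \to r) requires s \to r at some successor in {0, 3}.
      s \to r holds at 0, so \Diamond (s \to r) is true at 0.

Yes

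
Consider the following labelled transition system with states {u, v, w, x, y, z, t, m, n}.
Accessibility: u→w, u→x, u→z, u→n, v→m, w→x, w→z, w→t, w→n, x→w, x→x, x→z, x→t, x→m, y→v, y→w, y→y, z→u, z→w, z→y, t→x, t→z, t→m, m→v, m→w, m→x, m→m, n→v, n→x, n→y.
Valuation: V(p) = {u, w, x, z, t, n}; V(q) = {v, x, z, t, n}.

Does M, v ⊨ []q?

No

At v: []q requires q at every successor {m}.
  q fails at m, so []q is false at v.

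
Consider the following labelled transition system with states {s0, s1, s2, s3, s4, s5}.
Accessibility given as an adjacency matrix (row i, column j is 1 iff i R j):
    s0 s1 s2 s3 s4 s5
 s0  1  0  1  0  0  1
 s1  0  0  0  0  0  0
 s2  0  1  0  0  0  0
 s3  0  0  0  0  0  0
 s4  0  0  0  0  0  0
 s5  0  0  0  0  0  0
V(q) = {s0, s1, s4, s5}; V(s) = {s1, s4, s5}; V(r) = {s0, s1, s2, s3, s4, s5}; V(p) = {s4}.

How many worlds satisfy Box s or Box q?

5

Recall that Box ψ holds at a world iff ψ holds at every accessible world, and Dia ψ holds iff ψ holds at some accessible world.
Let φ = Box s or Box q. Evaluate φ at each world:
  s0 (successors {s0, s2, s5}): φ is false.
  s1 (successors ∅): φ is true.
  s2 (successors {s1}): φ is true.
  s3 (successors ∅): φ is true.
  s4 (successors ∅): φ is true.
  s5 (successors ∅): φ is true.
For instance, at s2:
  At s2: Box s is true, Box q is true, so Box s or Box q is true.
    At s2: Box s requires s at every successor {s1}.
      At s1: s is true.
    So Box s is true at s2.
    At s2: Box q requires q at every successor {s1}.
      At s1: q is true.
    So Box q is true at s2.
Satisfying worlds: {s1, s2, s3, s4, s5}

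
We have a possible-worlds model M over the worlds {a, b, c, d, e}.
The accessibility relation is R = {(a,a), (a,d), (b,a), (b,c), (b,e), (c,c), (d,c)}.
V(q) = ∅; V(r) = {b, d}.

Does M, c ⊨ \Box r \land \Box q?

Recall that \Box ψ holds at a world iff ψ holds at every accessible world, and \Diamond ψ holds iff ψ holds at some accessible world.
At c: \Box r is false, \Box q is false, so \Box r \land \Box q is false.
  At c: \Box r requires r at every successor {c}.
    r fails at c, so \Box r is false at c.
  At c: \Box q requires q at every successor {c}.
    q fails at c, so \Box q is false at c.

No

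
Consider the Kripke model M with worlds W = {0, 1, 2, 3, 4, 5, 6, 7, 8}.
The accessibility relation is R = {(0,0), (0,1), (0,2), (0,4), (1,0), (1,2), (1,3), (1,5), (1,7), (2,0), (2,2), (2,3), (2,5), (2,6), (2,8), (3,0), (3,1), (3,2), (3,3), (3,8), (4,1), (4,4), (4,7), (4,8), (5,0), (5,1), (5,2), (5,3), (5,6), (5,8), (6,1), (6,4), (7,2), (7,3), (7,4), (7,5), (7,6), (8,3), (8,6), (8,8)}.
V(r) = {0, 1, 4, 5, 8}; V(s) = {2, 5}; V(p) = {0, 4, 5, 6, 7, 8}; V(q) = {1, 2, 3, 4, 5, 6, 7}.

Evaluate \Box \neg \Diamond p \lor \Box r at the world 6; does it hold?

Yes

At 6: \Box \neg \Diamond p is false, \Box r is true, so \Box \neg \Diamond p \lor \Box r is true.
  At 6: \Box \neg \Diamond p requires \neg \Diamond p at every successor {1, 4}.
    \neg \Diamond p fails at 1, so \Box \neg \Diamond p is false at 6.
      At 1: \Diamond p is true, so \neg \Diamond p is false.
  At 6: \Box r requires r at every successor {1, 4}.
    At 1: r is true.
    At 4: r is true.
  So \Box r is true at 6.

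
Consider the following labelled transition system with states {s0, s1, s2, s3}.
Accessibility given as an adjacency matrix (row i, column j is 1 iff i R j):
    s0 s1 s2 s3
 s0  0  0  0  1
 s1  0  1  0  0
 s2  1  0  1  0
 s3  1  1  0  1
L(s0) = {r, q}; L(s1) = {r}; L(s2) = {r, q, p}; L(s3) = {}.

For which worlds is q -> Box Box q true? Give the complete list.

s1, s3

Let φ = q -> Box Box q. Evaluate φ at each world:
  s0 (successors {s3}): φ is false.
  s1 (successors {s1}): φ is true.
  s2 (successors {s0, s2}): φ is false.
  s3 (successors {s0, s1, s3}): φ is true.
For instance, at s1:
  At s1: q is false, Box Box q is false, so q -> Box Box q is true.
    At s1: Box Box q requires Box q at every successor {s1}.
      Box q fails at s1, so Box Box q is false at s1.
Satisfying worlds: {s1, s3}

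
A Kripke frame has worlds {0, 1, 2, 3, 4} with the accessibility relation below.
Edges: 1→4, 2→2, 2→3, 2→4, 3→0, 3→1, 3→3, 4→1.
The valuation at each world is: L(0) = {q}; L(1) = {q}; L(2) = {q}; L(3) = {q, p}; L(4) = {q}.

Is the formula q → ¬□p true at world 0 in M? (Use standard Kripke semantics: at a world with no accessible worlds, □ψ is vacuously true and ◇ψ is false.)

No

At 0: q is true, ¬□p is false, so q → ¬□p is false.
  At 0: □p is true, so ¬□p is false.
    At 0: no accessible worlds, so □p holds vacuously.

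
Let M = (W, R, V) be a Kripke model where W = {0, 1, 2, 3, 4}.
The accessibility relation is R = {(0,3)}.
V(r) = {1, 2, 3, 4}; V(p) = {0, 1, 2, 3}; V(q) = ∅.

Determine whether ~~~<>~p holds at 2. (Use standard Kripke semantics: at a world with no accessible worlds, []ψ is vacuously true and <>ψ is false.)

At 2: ~~<>~p is false, so ~~~<>~p is true.
  At 2: ~<>~p is true, so ~~<>~p is false.
    At 2: <>~p is false, so ~<>~p is true.
      At 2: no accessible worlds, so <>~p is false.

Yes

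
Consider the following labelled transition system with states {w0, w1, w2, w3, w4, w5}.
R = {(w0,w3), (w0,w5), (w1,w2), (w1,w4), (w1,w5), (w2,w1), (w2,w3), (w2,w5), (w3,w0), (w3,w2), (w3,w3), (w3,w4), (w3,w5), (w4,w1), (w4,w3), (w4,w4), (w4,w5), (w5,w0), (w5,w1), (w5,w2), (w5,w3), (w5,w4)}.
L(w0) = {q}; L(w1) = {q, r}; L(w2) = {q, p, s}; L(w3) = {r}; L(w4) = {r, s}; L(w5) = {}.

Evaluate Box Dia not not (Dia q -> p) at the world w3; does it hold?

No

Recall that Box ψ holds at a world iff ψ holds at every accessible world, and Dia ψ holds iff ψ holds at some accessible world.
At w3: Box Dia not not (Dia q -> p) requires Dia not not (Dia q -> p) at every successor {w0, w2, w3, w4, w5}.
  Dia not not (Dia q -> p) fails at w0, so Box Dia not not (Dia q -> p) is false at w3.
    At w0: Dia not not (Dia q -> p) requires not not (Dia q -> p) at some successor in {w3, w5}.
      At w3: not not (Dia q -> p) is false.
      At w5: not not (Dia q -> p) is false.
    So Dia not not (Dia q -> p) is false at w0.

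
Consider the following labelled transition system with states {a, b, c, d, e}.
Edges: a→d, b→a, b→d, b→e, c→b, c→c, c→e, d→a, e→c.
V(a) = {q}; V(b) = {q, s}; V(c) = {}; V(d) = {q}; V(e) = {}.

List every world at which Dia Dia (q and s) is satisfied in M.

c, e

Let φ = Dia Dia (q and s). Evaluate φ at each world:
  a (successors {d}): φ is false.
  b (successors {a, d, e}): φ is false.
  c (successors {b, c, e}): φ is true.
  d (successors {a}): φ is false.
  e (successors {c}): φ is true.
For instance, at c:
  At c: Dia Dia (q and s) requires Dia (q and s) at some successor in {b, c, e}.
    Dia (q and s) holds at c, so Dia Dia (q and s) is true at c.
      At c: Dia (q and s) requires q and s at some successor in {b, c, e}.
        q and s holds at b, so Dia (q and s) is true at c.
Satisfying worlds: {c, e}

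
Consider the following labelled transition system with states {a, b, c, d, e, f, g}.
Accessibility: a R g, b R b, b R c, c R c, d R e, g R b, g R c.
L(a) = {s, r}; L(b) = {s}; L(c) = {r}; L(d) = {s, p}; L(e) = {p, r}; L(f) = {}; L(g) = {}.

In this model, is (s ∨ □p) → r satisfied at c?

Yes

At c: s ∨ □p is false, r is true, so (s ∨ □p) → r is true.
  At c: s is false, □p is false, so s ∨ □p is false.
    At c: □p requires p at every successor {c}.
      p fails at c, so □p is false at c.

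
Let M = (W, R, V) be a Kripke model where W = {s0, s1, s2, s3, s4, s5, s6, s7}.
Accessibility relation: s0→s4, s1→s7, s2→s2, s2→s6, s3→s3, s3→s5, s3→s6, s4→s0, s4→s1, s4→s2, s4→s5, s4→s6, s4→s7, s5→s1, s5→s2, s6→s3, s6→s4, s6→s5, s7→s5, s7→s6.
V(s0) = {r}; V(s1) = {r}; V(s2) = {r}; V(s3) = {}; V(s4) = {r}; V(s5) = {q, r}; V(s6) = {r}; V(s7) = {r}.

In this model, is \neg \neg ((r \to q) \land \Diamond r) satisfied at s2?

Recall that \Diamond ψ holds at a world iff ψ holds at some accessible world.
At s2: \neg ((r \to q) \land \Diamond r) is true, so \neg \neg ((r \to q) \land \Diamond r) is false.
  At s2: (r \to q) \land \Diamond r is false, so \neg ((r \to q) \land \Diamond r) is true.
    At s2: r \to q is false, \Diamond r is true, so (r \to q) \land \Diamond r is false.
      At s2: \Diamond r requires r at some successor in {s2, s6}.
        r holds at s2, so \Diamond r is true at s2.

No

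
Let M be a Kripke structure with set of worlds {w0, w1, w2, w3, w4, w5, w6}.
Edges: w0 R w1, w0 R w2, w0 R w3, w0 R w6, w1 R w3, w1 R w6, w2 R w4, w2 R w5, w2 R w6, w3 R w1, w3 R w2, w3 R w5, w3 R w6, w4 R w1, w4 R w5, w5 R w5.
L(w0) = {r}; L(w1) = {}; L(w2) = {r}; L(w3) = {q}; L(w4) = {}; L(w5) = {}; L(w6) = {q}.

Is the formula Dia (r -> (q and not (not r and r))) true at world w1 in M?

At w1: Dia (r -> (q and not (not r and r))) requires r -> (q and not (not r and r)) at some successor in {w3, w6}.
  r -> (q and not (not r and r)) holds at w3, so Dia (r -> (q and not (not r and r))) is true at w1.

Yes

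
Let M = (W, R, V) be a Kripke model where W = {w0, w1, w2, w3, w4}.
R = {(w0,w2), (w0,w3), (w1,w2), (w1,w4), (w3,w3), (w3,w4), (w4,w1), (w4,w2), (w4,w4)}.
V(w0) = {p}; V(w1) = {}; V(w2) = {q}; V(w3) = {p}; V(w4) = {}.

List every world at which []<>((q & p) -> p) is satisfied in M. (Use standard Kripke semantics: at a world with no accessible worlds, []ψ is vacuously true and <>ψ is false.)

w2, w3

Let φ = []<>((q & p) -> p). Evaluate φ at each world:
  w0 (successors {w2, w3}): φ is false.
  w1 (successors {w2, w4}): φ is false.
  w2 (successors ∅): φ is true.
  w3 (successors {w3, w4}): φ is true.
  w4 (successors {w1, w2, w4}): φ is false.
For instance, at w1:
  At w1: []<>((q & p) -> p) requires <>((q & p) -> p) at every successor {w2, w4}.
    <>((q & p) -> p) fails at w2, so []<>((q & p) -> p) is false at w1.
      At w2: no accessible worlds, so <>((q & p) -> p) is false.
Satisfying worlds: {w2, w3}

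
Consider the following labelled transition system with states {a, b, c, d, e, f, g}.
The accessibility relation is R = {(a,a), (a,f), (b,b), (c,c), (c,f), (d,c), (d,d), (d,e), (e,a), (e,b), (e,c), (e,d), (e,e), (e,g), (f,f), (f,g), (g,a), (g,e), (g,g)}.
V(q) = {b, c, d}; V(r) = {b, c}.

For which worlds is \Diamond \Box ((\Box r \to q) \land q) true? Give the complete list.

b, e

Recall that \Box ψ holds at a world iff ψ holds at every accessible world, and \Diamond ψ holds iff ψ holds at some accessible world.
Let φ = \Diamond \Box ((\Box r \to q) \land q). Evaluate φ at each world:
  a (successors {a, f}): φ is false.
  b (successors {b}): φ is true.
  c (successors {c, f}): φ is false.
  d (successors {c, d, e}): φ is false.
  e (successors {a, b, c, d, e, g}): φ is true.
  f (successors {f, g}): φ is false.
  g (successors {a, e, g}): φ is false.
For instance, at d:
  At d: \Diamond \Box ((\Box r \to q) \land q) requires \Box ((\Box r \to q) \land q) at some successor in {c, d, e}.
    At c: \Box ((\Box r \to q) \land q) is false.
    At d: \Box ((\Box r \to q) \land q) is false.
    At e: \Box ((\Box r \to q) \land q) is false.
  So \Diamond \Box ((\Box r \to q) \land q) is false at d.
Satisfying worlds: {b, e}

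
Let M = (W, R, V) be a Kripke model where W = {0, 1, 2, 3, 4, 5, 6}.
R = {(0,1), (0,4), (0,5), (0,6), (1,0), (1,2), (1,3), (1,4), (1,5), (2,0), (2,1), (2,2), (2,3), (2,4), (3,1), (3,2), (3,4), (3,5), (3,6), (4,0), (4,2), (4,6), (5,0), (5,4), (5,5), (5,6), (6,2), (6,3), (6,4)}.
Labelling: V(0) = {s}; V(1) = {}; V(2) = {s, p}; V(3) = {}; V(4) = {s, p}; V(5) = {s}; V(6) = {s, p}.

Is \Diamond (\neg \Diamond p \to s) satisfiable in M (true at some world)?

Let φ = \Diamond (\neg \Diamond p \to s). Evaluate φ at each world:
  0 (successors {1, 4, 5, 6}): φ is true.
  1 (successors {0, 2, 3, 4, 5}): φ is true.
  2 (successors {0, 1, 2, 3, 4}): φ is true.
  3 (successors {1, 2, 4, 5, 6}): φ is true.
  4 (successors {0, 2, 6}): φ is true.
  5 (successors {0, 4, 5, 6}): φ is true.
  6 (successors {2, 3, 4}): φ is true.
Detail at 0 (witness):
  At 0: \Diamond (\neg \Diamond p \to s) requires \neg \Diamond p \to s at some successor in {1, 4, 5, 6}.
    \neg \Diamond p \to s holds at 1, so \Diamond (\neg \Diamond p \to s) is true at 0.
      At 1: \neg \Diamond p is false, s is false, so \neg \Diamond p \to s is true.

Yes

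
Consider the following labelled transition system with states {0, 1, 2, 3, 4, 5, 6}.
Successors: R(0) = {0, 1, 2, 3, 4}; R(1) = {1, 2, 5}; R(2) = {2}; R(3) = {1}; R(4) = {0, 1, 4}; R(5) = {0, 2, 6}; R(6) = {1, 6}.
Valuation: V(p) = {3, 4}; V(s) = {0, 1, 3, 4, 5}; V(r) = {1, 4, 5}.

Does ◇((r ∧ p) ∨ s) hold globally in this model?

Let φ = ◇((r ∧ p) ∨ s). Evaluate φ at each world:
  0 (successors {0, 1, 2, 3, 4}): φ is true.
  1 (successors {1, 2, 5}): φ is true.
  2 (successors {2}): φ is false.
  3 (successors {1}): φ is true.
  4 (successors {0, 1, 4}): φ is true.
  5 (successors {0, 2, 6}): φ is true.
  6 (successors {1, 6}): φ is true.
Detail at 2 (counterexample):
  At 2: ◇((r ∧ p) ∨ s) requires (r ∧ p) ∨ s at some successor in {2}.
    At 2: (r ∧ p) ∨ s is false.
  So ◇((r ∧ p) ∨ s) is false at 2.

No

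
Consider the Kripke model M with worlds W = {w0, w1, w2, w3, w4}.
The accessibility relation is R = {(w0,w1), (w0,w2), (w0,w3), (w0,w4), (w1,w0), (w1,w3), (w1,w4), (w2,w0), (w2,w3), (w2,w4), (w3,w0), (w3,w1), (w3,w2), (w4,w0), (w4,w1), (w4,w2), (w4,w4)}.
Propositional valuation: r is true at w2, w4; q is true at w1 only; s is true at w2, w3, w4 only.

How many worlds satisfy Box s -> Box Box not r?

Recall that Box ψ holds at a world iff ψ holds at every accessible world, and Dia ψ holds iff ψ holds at some accessible world.
Let φ = Box s -> Box Box not r. Evaluate φ at each world:
  w0 (successors {w1, w2, w3, w4}): φ is true.
  w1 (successors {w0, w3, w4}): φ is true.
  w2 (successors {w0, w3, w4}): φ is true.
  w3 (successors {w0, w1, w2}): φ is true.
  w4 (successors {w0, w1, w2, w4}): φ is true.
For instance, at w4:
  At w4: Box s is false, Box Box not r is false, so Box s -> Box Box not r is true.
    At w4: Box s requires s at every successor {w0, w1, w2, w4}.
      s fails at w0, so Box s is false at w4.
    At w4: Box Box not r requires Box not r at every successor {w0, w1, w2, w4}.
      Box not r fails at w0, so Box Box not r is false at w4.
Satisfying worlds: {w0, w1, w2, w3, w4}

5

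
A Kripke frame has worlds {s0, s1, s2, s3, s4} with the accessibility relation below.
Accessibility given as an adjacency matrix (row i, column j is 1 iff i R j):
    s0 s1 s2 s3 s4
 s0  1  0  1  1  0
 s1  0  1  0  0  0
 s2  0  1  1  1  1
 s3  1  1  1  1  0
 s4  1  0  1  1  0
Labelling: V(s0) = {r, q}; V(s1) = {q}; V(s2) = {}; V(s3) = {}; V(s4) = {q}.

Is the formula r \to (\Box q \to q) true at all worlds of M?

Yes

Recall that \Box ψ holds at a world iff ψ holds at every accessible world, and \Diamond ψ holds iff ψ holds at some accessible world.
Let φ = r \to (\Box q \to q). Evaluate φ at each world:
  s0 (successors {s0, s2, s3}): φ is true.
  s1 (successors {s1}): φ is true.
  s2 (successors {s1, s2, s3, s4}): φ is true.
  s3 (successors {s0, s1, s2, s3}): φ is true.
  s4 (successors {s0, s2, s3}): φ is true.
For instance, at s2:
  At s2: r is false, \Box q \to q is true, so r \to (\Box q \to q) is true.
    At s2: \Box q is false, q is false, so \Box q \to q is true.
      At s2: \Box q requires q at every successor {s1, s2, s3, s4}.
        q fails at s2, so \Box q is false at s2.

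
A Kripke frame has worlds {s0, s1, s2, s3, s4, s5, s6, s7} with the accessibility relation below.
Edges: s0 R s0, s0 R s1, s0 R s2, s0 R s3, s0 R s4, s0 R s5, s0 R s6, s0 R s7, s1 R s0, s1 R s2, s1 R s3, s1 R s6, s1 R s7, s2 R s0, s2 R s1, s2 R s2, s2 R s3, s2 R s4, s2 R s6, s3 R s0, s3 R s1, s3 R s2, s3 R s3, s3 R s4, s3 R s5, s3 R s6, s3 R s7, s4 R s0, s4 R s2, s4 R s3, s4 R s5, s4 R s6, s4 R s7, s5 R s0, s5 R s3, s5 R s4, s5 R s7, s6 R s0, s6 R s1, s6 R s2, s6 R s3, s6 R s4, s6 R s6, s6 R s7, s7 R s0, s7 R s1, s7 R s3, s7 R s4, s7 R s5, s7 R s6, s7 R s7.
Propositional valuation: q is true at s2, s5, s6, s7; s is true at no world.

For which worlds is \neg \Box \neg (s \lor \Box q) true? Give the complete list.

Let φ = \neg \Box \neg (s \lor \Box q). Evaluate φ at each world:
  s0 (successors {s0, s1, s2, s3, s4, s5, s6, s7}): φ is false.
  s1 (successors {s0, s2, s3, s6, s7}): φ is false.
  s2 (successors {s0, s1, s2, s3, s4, s6}): φ is false.
  s3 (successors {s0, s1, s2, s3, s4, s5, s6, s7}): φ is false.
  s4 (successors {s0, s2, s3, s5, s6, s7}): φ is false.
  s5 (successors {s0, s3, s4, s7}): φ is false.
  s6 (successors {s0, s1, s2, s3, s4, s6, s7}): φ is false.
  s7 (successors {s0, s1, s3, s4, s5, s6, s7}): φ is false.
For instance, at s7:
  At s7: \Box \neg (s \lor \Box q) is true, so \neg \Box \neg (s \lor \Box q) is false.
    At s7: \Box \neg (s \lor \Box q) requires \neg (s \lor \Box q) at every successor {s0, s1, s3, s4, s5, s6, s7}.
      At s0: \neg (s \lor \Box q) is true.
      At s1: \neg (s \lor \Box q) is true.
      At s3: \neg (s \lor \Box q) is true.
      At s4: \neg (s \lor \Box q) is true.
      At s5: \neg (s \lor \Box q) is true.
      At s6: \neg (s \lor \Box q) is true.
      At s7: \neg (s \lor \Box q) is true.
    So \Box \neg (s \lor \Box q) is true at s7.
Satisfying worlds: none.

none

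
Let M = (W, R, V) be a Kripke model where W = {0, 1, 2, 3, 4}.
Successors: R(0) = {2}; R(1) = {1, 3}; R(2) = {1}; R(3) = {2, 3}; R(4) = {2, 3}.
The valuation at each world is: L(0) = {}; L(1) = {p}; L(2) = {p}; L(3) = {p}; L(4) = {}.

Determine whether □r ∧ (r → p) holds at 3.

Recall that □ψ holds at a world iff ψ holds at every accessible world, and ◇ψ holds iff ψ holds at some accessible world.
At 3: □r is false, r → p is true, so □r ∧ (r → p) is false.
  At 3: □r requires r at every successor {2, 3}.
    r fails at 2, so □r is false at 3.

No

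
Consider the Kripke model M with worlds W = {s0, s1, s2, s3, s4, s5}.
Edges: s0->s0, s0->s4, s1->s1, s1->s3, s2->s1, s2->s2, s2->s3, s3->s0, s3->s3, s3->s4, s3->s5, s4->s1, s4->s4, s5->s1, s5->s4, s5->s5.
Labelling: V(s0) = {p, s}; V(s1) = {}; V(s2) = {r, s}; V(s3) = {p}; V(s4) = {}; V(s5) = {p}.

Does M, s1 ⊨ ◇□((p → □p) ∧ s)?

Recall that □ψ holds at a world iff ψ holds at every accessible world, and ◇ψ holds iff ψ holds at some accessible world.
At s1: ◇□((p → □p) ∧ s) requires □((p → □p) ∧ s) at some successor in {s1, s3}.
  At s1: □((p → □p) ∧ s) is false.
  At s3: □((p → □p) ∧ s) is false.
So ◇□((p → □p) ∧ s) is false at s1.

No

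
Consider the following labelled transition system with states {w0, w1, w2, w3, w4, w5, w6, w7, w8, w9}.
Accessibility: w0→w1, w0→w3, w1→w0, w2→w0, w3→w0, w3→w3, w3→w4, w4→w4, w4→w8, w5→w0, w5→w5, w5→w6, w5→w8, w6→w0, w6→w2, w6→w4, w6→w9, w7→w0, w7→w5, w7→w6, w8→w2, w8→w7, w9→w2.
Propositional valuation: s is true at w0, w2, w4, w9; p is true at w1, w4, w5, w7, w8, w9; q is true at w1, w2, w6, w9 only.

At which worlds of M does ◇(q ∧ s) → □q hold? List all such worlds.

w0, w1, w2, w3, w4, w5, w7, w9

Recall that □ψ holds at a world iff ψ holds at every accessible world, and ◇ψ holds iff ψ holds at some accessible world.
Let φ = ◇(q ∧ s) → □q. Evaluate φ at each world:
  w0 (successors {w1, w3}): φ is true.
  w1 (successors {w0}): φ is true.
  w2 (successors {w0}): φ is true.
  w3 (successors {w0, w3, w4}): φ is true.
  w4 (successors {w4, w8}): φ is true.
  w5 (successors {w0, w5, w6, w8}): φ is true.
  w6 (successors {w0, w2, w4, w9}): φ is false.
  w7 (successors {w0, w5, w6}): φ is true.
  w8 (successors {w2, w7}): φ is false.
  w9 (successors {w2}): φ is true.
For instance, at w8:
  At w8: ◇(q ∧ s) is true, □q is false, so ◇(q ∧ s) → □q is false.
    At w8: ◇(q ∧ s) requires q ∧ s at some successor in {w2, w7}.
      q ∧ s holds at w2, so ◇(q ∧ s) is true at w8.
    At w8: □q requires q at every successor {w2, w7}.
      q fails at w7, so □q is false at w8.
Satisfying worlds: {w0, w1, w2, w3, w4, w5, w7, w9}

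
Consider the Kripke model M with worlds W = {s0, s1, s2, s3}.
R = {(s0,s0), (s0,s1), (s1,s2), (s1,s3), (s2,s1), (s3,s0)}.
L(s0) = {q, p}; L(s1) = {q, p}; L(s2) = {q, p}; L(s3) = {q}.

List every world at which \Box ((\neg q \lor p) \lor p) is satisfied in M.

s0, s2, s3

Let φ = \Box ((\neg q \lor p) \lor p). Evaluate φ at each world:
  s0 (successors {s0, s1}): φ is true.
  s1 (successors {s2, s3}): φ is false.
  s2 (successors {s1}): φ is true.
  s3 (successors {s0}): φ is true.
For instance, at s2:
  At s2: \Box ((\neg q \lor p) \lor p) requires (\neg q \lor p) \lor p at every successor {s1}.
    At s1: (\neg q \lor p) \lor p is true.
  So \Box ((\neg q \lor p) \lor p) is true at s2.
Satisfying worlds: {s0, s2, s3}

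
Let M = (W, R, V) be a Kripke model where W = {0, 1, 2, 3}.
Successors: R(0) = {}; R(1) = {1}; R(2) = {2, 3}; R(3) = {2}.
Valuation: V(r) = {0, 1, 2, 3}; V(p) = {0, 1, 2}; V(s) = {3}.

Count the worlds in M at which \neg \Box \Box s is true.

Let φ = \neg \Box \Box s. Evaluate φ at each world:
  0 (successors ∅): φ is false.
  1 (successors {1}): φ is true.
  2 (successors {2, 3}): φ is true.
  3 (successors {2}): φ is true.
For instance, at 3:
  At 3: \Box \Box s is false, so \neg \Box \Box s is true.
    At 3: \Box \Box s requires \Box s at every successor {2}.
      \Box s fails at 2, so \Box \Box s is false at 3.
Satisfying worlds: {1, 2, 3}

3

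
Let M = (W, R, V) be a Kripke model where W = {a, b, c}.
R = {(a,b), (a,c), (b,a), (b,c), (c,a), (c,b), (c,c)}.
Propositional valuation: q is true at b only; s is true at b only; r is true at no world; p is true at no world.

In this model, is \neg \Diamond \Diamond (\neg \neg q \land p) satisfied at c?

Yes

At c: \Diamond \Diamond (\neg \neg q \land p) is false, so \neg \Diamond \Diamond (\neg \neg q \land p) is true.
  At c: \Diamond \Diamond (\neg \neg q \land p) requires \Diamond (\neg \neg q \land p) at some successor in {a, b, c}.
    At a: \Diamond (\neg \neg q \land p) is false.
    At b: \Diamond (\neg \neg q \land p) is false.
    At c: \Diamond (\neg \neg q \land p) is false.
  So \Diamond \Diamond (\neg \neg q \land p) is false at c.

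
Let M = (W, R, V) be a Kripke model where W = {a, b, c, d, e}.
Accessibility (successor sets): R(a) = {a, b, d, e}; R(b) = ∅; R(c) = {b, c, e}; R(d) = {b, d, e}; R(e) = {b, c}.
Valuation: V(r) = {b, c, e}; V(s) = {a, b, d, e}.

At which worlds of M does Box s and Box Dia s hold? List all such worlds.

Let φ = Box s and Box Dia s. Evaluate φ at each world:
  a (successors {a, b, d, e}): φ is false.
  b (successors ∅): φ is true.
  c (successors {b, c, e}): φ is false.
  d (successors {b, d, e}): φ is false.
  e (successors {b, c}): φ is false.
For instance, at c:
  At c: Box s is false, Box Dia s is false, so Box s and Box Dia s is false.
    At c: Box s requires s at every successor {b, c, e}.
      s fails at c, so Box s is false at c.
    At c: Box Dia s requires Dia s at every successor {b, c, e}.
      Dia s fails at b, so Box Dia s is false at c.
Satisfying worlds: {b}

b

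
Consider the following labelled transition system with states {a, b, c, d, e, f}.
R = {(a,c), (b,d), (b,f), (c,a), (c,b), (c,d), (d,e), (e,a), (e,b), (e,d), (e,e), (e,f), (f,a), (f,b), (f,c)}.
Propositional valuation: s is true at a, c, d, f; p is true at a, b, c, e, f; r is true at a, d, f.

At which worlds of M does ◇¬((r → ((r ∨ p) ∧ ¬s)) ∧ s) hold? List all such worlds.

b, c, d, e, f

Let φ = ◇¬((r → ((r ∨ p) ∧ ¬s)) ∧ s). Evaluate φ at each world:
  a (successors {c}): φ is false.
  b (successors {d, f}): φ is true.
  c (successors {a, b, d}): φ is true.
  d (successors {e}): φ is true.
  e (successors {a, b, d, e, f}): φ is true.
  f (successors {a, b, c}): φ is true.
For instance, at c:
  At c: ◇¬((r → ((r ∨ p) ∧ ¬s)) ∧ s) requires ¬((r → ((r ∨ p) ∧ ¬s)) ∧ s) at some successor in {a, b, d}.
    ¬((r → ((r ∨ p) ∧ ¬s)) ∧ s) holds at a, so ◇¬((r → ((r ∨ p) ∧ ¬s)) ∧ s) is true at c.
Satisfying worlds: {b, c, d, e, f}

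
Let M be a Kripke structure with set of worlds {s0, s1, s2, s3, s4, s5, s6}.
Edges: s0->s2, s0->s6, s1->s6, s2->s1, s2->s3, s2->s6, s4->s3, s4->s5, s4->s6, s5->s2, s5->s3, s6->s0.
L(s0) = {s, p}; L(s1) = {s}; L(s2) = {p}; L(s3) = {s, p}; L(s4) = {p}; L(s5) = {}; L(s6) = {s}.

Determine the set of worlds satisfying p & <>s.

Recall that <>ψ holds at a world iff ψ holds at some accessible world.
Let φ = p & <>s. Evaluate φ at each world:
  s0 (successors {s2, s6}): φ is true.
  s1 (successors {s6}): φ is false.
  s2 (successors {s1, s3, s6}): φ is true.
  s3 (successors ∅): φ is false.
  s4 (successors {s3, s5, s6}): φ is true.
  s5 (successors {s2, s3}): φ is false.
  s6 (successors {s0}): φ is false.
For instance, at s6:
  At s6: p is false, <>s is true, so p & <>s is false.
    At s6: <>s requires s at some successor in {s0}.
      s holds at s0, so <>s is true at s6.
Satisfying worlds: {s0, s2, s4}

s0, s2, s4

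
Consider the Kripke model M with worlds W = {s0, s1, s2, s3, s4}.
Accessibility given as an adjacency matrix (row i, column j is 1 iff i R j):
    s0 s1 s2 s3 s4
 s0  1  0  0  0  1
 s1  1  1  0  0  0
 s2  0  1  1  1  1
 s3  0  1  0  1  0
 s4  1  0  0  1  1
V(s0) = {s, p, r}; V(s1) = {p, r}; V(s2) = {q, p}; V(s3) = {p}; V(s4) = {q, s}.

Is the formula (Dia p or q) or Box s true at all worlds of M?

Let φ = (Dia p or q) or Box s. Evaluate φ at each world:
  s0 (successors {s0, s4}): φ is true.
  s1 (successors {s0, s1}): φ is true.
  s2 (successors {s1, s2, s3, s4}): φ is true.
  s3 (successors {s1, s3}): φ is true.
  s4 (successors {s0, s3, s4}): φ is true.
For instance, at s3:
  At s3: Dia p or q is true, Box s is false, so (Dia p or q) or Box s is true.
    At s3: Dia p is true, q is false, so Dia p or q is true.
      At s3: Dia p requires p at some successor in {s1, s3}.
        p holds at s1, so Dia p is true at s3.
    At s3: Box s requires s at every successor {s1, s3}.
      s fails at s1, so Box s is false at s3.

Yes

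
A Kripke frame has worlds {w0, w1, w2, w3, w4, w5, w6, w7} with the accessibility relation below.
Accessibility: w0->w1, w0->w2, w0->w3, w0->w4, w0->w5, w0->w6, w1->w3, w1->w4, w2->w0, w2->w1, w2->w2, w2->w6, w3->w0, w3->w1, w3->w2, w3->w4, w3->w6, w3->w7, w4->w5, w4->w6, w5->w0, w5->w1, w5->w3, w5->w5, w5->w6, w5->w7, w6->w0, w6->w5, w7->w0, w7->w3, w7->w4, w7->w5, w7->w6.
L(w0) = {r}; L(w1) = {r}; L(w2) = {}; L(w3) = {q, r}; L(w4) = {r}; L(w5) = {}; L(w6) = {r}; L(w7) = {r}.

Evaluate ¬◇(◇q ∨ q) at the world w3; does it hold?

No

Recall that ◇ψ holds at a world iff ψ holds at some accessible world.
At w3: ◇(◇q ∨ q) is true, so ¬◇(◇q ∨ q) is false.
  At w3: ◇(◇q ∨ q) requires ◇q ∨ q at some successor in {w0, w1, w2, w4, w6, w7}.
    ◇q ∨ q holds at w0, so ◇(◇q ∨ q) is true at w3.
      At w0: ◇q is true, q is false, so ◇q ∨ q is true.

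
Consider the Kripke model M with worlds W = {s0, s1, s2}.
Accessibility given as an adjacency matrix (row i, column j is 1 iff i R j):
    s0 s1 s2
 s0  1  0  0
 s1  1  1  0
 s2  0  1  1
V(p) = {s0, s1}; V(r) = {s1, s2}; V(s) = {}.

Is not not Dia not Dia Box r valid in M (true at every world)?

Yes

Recall that Box ψ holds at a world iff ψ holds at every accessible world, and Dia ψ holds iff ψ holds at some accessible world.
Let φ = not not Dia not Dia Box r. Evaluate φ at each world:
  s0 (successors {s0}): φ is true.
  s1 (successors {s0, s1}): φ is true.
  s2 (successors {s1, s2}): φ is true.
For instance, at s1:
  At s1: not Dia not Dia Box r is false, so not not Dia not Dia Box r is true.
    At s1: Dia not Dia Box r is true, so not Dia not Dia Box r is false.
      At s1: Dia not Dia Box r requires not Dia Box r at some successor in {s0, s1}.
        not Dia Box r holds at s0, so Dia not Dia Box r is true at s1.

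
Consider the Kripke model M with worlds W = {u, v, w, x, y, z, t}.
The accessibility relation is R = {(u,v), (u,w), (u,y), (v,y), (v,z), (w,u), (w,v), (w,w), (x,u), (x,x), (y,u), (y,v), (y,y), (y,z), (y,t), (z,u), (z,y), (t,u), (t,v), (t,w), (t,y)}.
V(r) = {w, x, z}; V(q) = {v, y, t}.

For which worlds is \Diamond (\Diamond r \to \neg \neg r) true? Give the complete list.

u, v, w, x, y, t

Recall that \Diamond ψ holds at a world iff ψ holds at some accessible world.
Let φ = \Diamond (\Diamond r \to \neg \neg r). Evaluate φ at each world:
  u (successors {v, w, y}): φ is true.
  v (successors {y, z}): φ is true.
  w (successors {u, v, w}): φ is true.
  x (successors {u, x}): φ is true.
  y (successors {u, v, y, z, t}): φ is true.
  z (successors {u, y}): φ is false.
  t (successors {u, v, w, y}): φ is true.
For instance, at t:
  At t: \Diamond (\Diamond r \to \neg \neg r) requires \Diamond r \to \neg \neg r at some successor in {u, v, w, y}.
    \Diamond r \to \neg \neg r holds at w, so \Diamond (\Diamond r \to \neg \neg r) is true at t.
      At w: \Diamond r is true, \neg \neg r is true, so \Diamond r \to \neg \neg r is true.
Satisfying worlds: {u, v, w, x, y, t}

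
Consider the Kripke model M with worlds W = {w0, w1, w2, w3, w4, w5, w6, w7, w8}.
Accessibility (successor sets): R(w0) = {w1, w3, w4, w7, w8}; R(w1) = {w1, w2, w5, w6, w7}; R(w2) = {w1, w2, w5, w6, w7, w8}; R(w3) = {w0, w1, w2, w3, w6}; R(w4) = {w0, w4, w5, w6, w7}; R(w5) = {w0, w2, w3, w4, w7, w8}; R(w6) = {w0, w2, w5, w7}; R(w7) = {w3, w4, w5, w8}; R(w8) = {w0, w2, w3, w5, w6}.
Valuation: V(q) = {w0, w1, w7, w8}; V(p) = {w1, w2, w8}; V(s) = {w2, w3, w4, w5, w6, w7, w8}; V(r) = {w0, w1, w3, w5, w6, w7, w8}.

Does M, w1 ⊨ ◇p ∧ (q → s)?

No

At w1: ◇p is true, q → s is false, so ◇p ∧ (q → s) is false.
  At w1: ◇p requires p at some successor in {w1, w2, w5, w6, w7}.
    p holds at w1, so ◇p is true at w1.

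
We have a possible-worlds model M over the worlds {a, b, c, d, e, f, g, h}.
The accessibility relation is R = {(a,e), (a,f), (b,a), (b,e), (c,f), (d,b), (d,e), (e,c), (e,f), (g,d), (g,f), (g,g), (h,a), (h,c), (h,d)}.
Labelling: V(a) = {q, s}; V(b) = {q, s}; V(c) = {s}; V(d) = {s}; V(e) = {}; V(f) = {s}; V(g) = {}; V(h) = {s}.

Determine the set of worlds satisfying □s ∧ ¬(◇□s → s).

Let φ = □s ∧ ¬(◇□s → s). Evaluate φ at each world:
  a (successors {e, f}): φ is false.
  b (successors {a, e}): φ is false.
  c (successors {f}): φ is false.
  d (successors {b, e}): φ is false.
  e (successors {c, f}): φ is true.
  f (successors ∅): φ is false.
  g (successors {d, f, g}): φ is false.
  h (successors {a, c, d}): φ is false.
For instance, at d:
  At d: □s is false, ¬(◇□s → s) is false, so □s ∧ ¬(◇□s → s) is false.
    At d: □s requires s at every successor {b, e}.
      s fails at e, so □s is false at d.
    At d: ◇□s → s is true, so ¬(◇□s → s) is false.
      At d: ◇□s is true, s is true, so ◇□s → s is true.
Satisfying worlds: {e}

e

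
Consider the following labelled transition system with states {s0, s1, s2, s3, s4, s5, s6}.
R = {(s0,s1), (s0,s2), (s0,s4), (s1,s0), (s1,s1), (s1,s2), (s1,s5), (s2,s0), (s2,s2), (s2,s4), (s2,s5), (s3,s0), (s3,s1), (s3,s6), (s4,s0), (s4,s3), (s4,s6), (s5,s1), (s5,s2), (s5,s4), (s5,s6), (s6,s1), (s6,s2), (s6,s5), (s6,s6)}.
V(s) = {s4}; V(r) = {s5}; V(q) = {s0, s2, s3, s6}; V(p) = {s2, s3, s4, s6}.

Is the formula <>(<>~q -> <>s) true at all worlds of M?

Let φ = <>(<>~q -> <>s). Evaluate φ at each world:
  s0 (successors {s1, s2, s4}): φ is true.
  s1 (successors {s0, s1, s2, s5}): φ is true.
  s2 (successors {s0, s2, s4, s5}): φ is true.
  s3 (successors {s0, s1, s6}): φ is true.
  s4 (successors {s0, s3, s6}): φ is true.
  s5 (successors {s1, s2, s4, s6}): φ is true.
  s6 (successors {s1, s2, s5, s6}): φ is true.
For instance, at s5:
  At s5: <>(<>~q -> <>s) requires <>~q -> <>s at some successor in {s1, s2, s4, s6}.
    <>~q -> <>s holds at s2, so <>(<>~q -> <>s) is true at s5.
      At s2: <>~q is true, <>s is true, so <>~q -> <>s is true.

Yes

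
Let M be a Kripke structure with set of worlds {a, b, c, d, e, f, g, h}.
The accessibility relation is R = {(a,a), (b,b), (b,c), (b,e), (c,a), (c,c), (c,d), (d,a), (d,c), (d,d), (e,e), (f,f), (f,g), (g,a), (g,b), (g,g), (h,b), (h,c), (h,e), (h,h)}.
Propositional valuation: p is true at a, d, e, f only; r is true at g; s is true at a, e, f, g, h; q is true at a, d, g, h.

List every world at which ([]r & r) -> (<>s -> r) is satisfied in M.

Recall that []ψ holds at a world iff ψ holds at every accessible world, and <>ψ holds iff ψ holds at some accessible world.
Let φ = ([]r & r) -> (<>s -> r). Evaluate φ at each world:
  a (successors {a}): φ is true.
  b (successors {b, c, e}): φ is true.
  c (successors {a, c, d}): φ is true.
  d (successors {a, c, d}): φ is true.
  e (successors {e}): φ is true.
  f (successors {f, g}): φ is true.
  g (successors {a, b, g}): φ is true.
  h (successors {b, c, e, h}): φ is true.
For instance, at a:
  At a: []r & r is false, <>s -> r is false, so ([]r & r) -> (<>s -> r) is true.
    At a: []r is false, r is false, so []r & r is false.
      At a: []r requires r at every successor {a}.
        r fails at a, so []r is false at a.
    At a: <>s is true, r is false, so <>s -> r is false.
      At a: <>s requires s at some successor in {a}.
        s holds at a, so <>s is true at a.
Satisfying worlds: {a, b, c, d, e, f, g, h}

a, b, c, d, e, f, g, h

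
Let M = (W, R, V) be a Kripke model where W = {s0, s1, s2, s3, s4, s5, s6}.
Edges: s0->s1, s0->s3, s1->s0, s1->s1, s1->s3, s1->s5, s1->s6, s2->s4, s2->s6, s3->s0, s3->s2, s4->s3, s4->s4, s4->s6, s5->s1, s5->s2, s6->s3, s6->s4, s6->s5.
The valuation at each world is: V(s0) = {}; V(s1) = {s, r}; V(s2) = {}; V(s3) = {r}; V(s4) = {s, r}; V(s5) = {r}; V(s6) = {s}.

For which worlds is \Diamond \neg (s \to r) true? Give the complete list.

s1, s2, s4

Let φ = \Diamond \neg (s \to r). Evaluate φ at each world:
  s0 (successors {s1, s3}): φ is false.
  s1 (successors {s0, s1, s3, s5, s6}): φ is true.
  s2 (successors {s4, s6}): φ is true.
  s3 (successors {s0, s2}): φ is false.
  s4 (successors {s3, s4, s6}): φ is true.
  s5 (successors {s1, s2}): φ is false.
  s6 (successors {s3, s4, s5}): φ is false.
For instance, at s2:
  At s2: \Diamond \neg (s \to r) requires \neg (s \to r) at some successor in {s4, s6}.
    \neg (s \to r) holds at s6, so \Diamond \neg (s \to r) is true at s2.
Satisfying worlds: {s1, s2, s4}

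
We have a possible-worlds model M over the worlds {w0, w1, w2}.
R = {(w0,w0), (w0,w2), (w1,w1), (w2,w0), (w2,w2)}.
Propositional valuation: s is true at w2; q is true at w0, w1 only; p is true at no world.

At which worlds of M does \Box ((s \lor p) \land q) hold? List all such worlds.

none

Let φ = \Box ((s \lor p) \land q). Evaluate φ at each world:
  w0 (successors {w0, w2}): φ is false.
  w1 (successors {w1}): φ is false.
  w2 (successors {w0, w2}): φ is false.
For instance, at w2:
  At w2: \Box ((s \lor p) \land q) requires (s \lor p) \land q at every successor {w0, w2}.
    (s \lor p) \land q fails at w0, so \Box ((s \lor p) \land q) is false at w2.
Satisfying worlds: none.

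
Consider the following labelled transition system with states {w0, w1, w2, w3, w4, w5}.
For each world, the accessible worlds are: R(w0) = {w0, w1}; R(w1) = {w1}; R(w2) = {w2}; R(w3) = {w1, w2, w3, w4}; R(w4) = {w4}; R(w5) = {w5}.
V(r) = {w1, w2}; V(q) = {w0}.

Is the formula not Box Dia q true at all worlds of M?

Yes

Let φ = not Box Dia q. Evaluate φ at each world:
  w0 (successors {w0, w1}): φ is true.
  w1 (successors {w1}): φ is true.
  w2 (successors {w2}): φ is true.
  w3 (successors {w1, w2, w3, w4}): φ is true.
  w4 (successors {w4}): φ is true.
  w5 (successors {w5}): φ is true.
For instance, at w5:
  At w5: Box Dia q is false, so not Box Dia q is true.
    At w5: Box Dia q requires Dia q at every successor {w5}.
      Dia q fails at w5, so Box Dia q is false at w5.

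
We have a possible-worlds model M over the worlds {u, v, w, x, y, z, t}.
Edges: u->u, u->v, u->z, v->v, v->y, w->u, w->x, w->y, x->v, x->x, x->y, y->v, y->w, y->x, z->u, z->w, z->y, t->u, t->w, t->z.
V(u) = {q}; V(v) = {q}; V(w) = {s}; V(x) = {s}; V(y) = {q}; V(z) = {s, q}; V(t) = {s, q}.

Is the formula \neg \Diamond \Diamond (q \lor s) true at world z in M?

No

At z: \Diamond \Diamond (q \lor s) is true, so \neg \Diamond \Diamond (q \lor s) is false.
  At z: \Diamond \Diamond (q \lor s) requires \Diamond (q \lor s) at some successor in {u, w, y}.
    \Diamond (q \lor s) holds at u, so \Diamond \Diamond (q \lor s) is true at z.
      At u: \Diamond (q \lor s) requires q \lor s at some successor in {u, v, z}.
        q \lor s holds at u, so \Diamond (q \lor s) is true at u.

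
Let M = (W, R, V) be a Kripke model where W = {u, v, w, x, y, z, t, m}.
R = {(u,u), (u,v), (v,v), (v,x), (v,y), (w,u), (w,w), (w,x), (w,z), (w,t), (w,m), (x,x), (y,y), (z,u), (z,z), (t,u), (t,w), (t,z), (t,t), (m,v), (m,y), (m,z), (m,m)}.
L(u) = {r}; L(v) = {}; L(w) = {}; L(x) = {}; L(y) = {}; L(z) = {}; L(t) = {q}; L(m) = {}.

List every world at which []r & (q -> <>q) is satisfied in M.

Let φ = []r & (q -> <>q). Evaluate φ at each world:
  u (successors {u, v}): φ is false.
  v (successors {v, x, y}): φ is false.
  w (successors {u, w, x, z, t, m}): φ is false.
  x (successors {x}): φ is false.
  y (successors {y}): φ is false.
  z (successors {u, z}): φ is false.
  t (successors {u, w, z, t}): φ is false.
  m (successors {v, y, z, m}): φ is false.
For instance, at w:
  At w: []r is false, q -> <>q is true, so []r & (q -> <>q) is false.
    At w: []r requires r at every successor {u, w, x, z, t, m}.
      r fails at w, so []r is false at w.
    At w: q is false, <>q is true, so q -> <>q is true.
      At w: <>q requires q at some successor in {u, w, x, z, t, m}.
        q holds at t, so <>q is true at w.
Satisfying worlds: none.

none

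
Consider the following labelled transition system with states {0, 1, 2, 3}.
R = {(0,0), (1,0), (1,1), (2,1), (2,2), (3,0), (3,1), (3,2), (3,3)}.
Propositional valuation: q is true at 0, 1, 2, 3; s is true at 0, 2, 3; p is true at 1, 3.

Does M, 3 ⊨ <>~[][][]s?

Yes

At 3: <>~[][][]s requires ~[][][]s at some successor in {0, 1, 2, 3}.
  ~[][][]s holds at 1, so <>~[][][]s is true at 3.
    At 1: [][][]s is false, so ~[][][]s is true.
      At 1: [][][]s requires [][]s at every successor {0, 1}.
        [][]s fails at 1, so [][][]s is false at 1.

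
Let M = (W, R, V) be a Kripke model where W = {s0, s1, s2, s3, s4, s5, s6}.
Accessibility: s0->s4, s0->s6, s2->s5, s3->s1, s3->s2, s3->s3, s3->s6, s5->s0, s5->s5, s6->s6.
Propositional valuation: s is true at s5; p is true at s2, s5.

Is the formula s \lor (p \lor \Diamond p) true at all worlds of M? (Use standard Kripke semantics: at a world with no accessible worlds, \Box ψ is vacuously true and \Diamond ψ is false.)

No

Recall that \Diamond ψ holds at a world iff ψ holds at some accessible world.
Let φ = s \lor (p \lor \Diamond p). Evaluate φ at each world:
  s0 (successors {s4, s6}): φ is false.
  s1 (successors ∅): φ is false.
  s2 (successors {s5}): φ is true.
  s3 (successors {s1, s2, s3, s6}): φ is true.
  s4 (successors ∅): φ is false.
  s5 (successors {s0, s5}): φ is true.
  s6 (successors {s6}): φ is false.
Detail at s0 (counterexample):
  At s0: s is false, p \lor \Diamond p is false, so s \lor (p \lor \Diamond p) is false.
    At s0: p is false, \Diamond p is false, so p \lor \Diamond p is false.
      At s0: \Diamond p requires p at some successor in {s4, s6}.
        At s4: p is false.
        At s6: p is false.
      So \Diamond p is false at s0.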